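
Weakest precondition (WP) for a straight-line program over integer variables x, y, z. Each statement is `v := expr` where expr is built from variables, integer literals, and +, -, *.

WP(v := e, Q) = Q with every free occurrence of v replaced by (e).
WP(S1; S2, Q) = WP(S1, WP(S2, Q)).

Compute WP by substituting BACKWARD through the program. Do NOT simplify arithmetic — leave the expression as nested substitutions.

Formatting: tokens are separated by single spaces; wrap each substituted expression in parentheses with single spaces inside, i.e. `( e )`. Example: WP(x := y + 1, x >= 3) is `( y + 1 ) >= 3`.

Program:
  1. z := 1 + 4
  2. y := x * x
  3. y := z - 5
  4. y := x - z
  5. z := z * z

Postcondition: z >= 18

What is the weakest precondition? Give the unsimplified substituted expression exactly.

Answer: ( ( 1 + 4 ) * ( 1 + 4 ) ) >= 18

Derivation:
post: z >= 18
stmt 5: z := z * z  -- replace 1 occurrence(s) of z with (z * z)
  => ( z * z ) >= 18
stmt 4: y := x - z  -- replace 0 occurrence(s) of y with (x - z)
  => ( z * z ) >= 18
stmt 3: y := z - 5  -- replace 0 occurrence(s) of y with (z - 5)
  => ( z * z ) >= 18
stmt 2: y := x * x  -- replace 0 occurrence(s) of y with (x * x)
  => ( z * z ) >= 18
stmt 1: z := 1 + 4  -- replace 2 occurrence(s) of z with (1 + 4)
  => ( ( 1 + 4 ) * ( 1 + 4 ) ) >= 18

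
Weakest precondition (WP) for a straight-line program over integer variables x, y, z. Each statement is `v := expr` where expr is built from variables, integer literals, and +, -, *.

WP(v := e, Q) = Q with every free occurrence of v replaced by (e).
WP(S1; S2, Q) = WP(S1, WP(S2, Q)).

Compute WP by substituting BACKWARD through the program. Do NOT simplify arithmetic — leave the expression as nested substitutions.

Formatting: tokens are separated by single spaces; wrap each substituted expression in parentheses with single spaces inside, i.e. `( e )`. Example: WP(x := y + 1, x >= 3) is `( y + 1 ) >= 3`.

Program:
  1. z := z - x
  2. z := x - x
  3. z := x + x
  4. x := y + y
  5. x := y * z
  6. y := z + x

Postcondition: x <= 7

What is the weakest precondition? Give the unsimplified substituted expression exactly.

Answer: ( y * ( x + x ) ) <= 7

Derivation:
post: x <= 7
stmt 6: y := z + x  -- replace 0 occurrence(s) of y with (z + x)
  => x <= 7
stmt 5: x := y * z  -- replace 1 occurrence(s) of x with (y * z)
  => ( y * z ) <= 7
stmt 4: x := y + y  -- replace 0 occurrence(s) of x with (y + y)
  => ( y * z ) <= 7
stmt 3: z := x + x  -- replace 1 occurrence(s) of z with (x + x)
  => ( y * ( x + x ) ) <= 7
stmt 2: z := x - x  -- replace 0 occurrence(s) of z with (x - x)
  => ( y * ( x + x ) ) <= 7
stmt 1: z := z - x  -- replace 0 occurrence(s) of z with (z - x)
  => ( y * ( x + x ) ) <= 7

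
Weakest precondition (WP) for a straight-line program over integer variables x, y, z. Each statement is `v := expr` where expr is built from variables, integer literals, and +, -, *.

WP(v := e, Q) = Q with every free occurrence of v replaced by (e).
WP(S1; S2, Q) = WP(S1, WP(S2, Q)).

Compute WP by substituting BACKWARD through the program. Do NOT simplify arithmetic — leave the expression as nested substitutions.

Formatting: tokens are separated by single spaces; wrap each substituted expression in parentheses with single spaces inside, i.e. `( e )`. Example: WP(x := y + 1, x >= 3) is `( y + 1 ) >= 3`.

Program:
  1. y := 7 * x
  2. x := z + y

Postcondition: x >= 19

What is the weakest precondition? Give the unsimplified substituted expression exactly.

post: x >= 19
stmt 2: x := z + y  -- replace 1 occurrence(s) of x with (z + y)
  => ( z + y ) >= 19
stmt 1: y := 7 * x  -- replace 1 occurrence(s) of y with (7 * x)
  => ( z + ( 7 * x ) ) >= 19

Answer: ( z + ( 7 * x ) ) >= 19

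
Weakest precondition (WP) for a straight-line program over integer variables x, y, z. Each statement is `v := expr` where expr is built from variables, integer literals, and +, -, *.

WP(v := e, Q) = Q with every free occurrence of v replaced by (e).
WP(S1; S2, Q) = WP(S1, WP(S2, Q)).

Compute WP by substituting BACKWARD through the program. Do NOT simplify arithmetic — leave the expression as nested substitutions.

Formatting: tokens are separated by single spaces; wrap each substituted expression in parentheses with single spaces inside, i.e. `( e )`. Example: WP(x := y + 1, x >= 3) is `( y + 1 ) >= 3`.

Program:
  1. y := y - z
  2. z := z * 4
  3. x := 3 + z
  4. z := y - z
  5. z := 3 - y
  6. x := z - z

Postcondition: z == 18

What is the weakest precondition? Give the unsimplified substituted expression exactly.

Answer: ( 3 - ( y - z ) ) == 18

Derivation:
post: z == 18
stmt 6: x := z - z  -- replace 0 occurrence(s) of x with (z - z)
  => z == 18
stmt 5: z := 3 - y  -- replace 1 occurrence(s) of z with (3 - y)
  => ( 3 - y ) == 18
stmt 4: z := y - z  -- replace 0 occurrence(s) of z with (y - z)
  => ( 3 - y ) == 18
stmt 3: x := 3 + z  -- replace 0 occurrence(s) of x with (3 + z)
  => ( 3 - y ) == 18
stmt 2: z := z * 4  -- replace 0 occurrence(s) of z with (z * 4)
  => ( 3 - y ) == 18
stmt 1: y := y - z  -- replace 1 occurrence(s) of y with (y - z)
  => ( 3 - ( y - z ) ) == 18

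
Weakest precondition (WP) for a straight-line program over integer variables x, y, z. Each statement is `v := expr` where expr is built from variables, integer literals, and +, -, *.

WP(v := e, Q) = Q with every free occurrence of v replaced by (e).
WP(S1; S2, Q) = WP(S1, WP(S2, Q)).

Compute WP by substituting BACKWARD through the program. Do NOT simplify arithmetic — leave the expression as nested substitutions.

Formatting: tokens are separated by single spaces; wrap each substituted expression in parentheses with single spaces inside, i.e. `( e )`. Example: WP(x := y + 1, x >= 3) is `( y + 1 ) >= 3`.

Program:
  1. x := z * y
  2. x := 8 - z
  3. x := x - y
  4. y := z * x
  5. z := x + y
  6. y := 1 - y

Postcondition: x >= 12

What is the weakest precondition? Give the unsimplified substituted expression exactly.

post: x >= 12
stmt 6: y := 1 - y  -- replace 0 occurrence(s) of y with (1 - y)
  => x >= 12
stmt 5: z := x + y  -- replace 0 occurrence(s) of z with (x + y)
  => x >= 12
stmt 4: y := z * x  -- replace 0 occurrence(s) of y with (z * x)
  => x >= 12
stmt 3: x := x - y  -- replace 1 occurrence(s) of x with (x - y)
  => ( x - y ) >= 12
stmt 2: x := 8 - z  -- replace 1 occurrence(s) of x with (8 - z)
  => ( ( 8 - z ) - y ) >= 12
stmt 1: x := z * y  -- replace 0 occurrence(s) of x with (z * y)
  => ( ( 8 - z ) - y ) >= 12

Answer: ( ( 8 - z ) - y ) >= 12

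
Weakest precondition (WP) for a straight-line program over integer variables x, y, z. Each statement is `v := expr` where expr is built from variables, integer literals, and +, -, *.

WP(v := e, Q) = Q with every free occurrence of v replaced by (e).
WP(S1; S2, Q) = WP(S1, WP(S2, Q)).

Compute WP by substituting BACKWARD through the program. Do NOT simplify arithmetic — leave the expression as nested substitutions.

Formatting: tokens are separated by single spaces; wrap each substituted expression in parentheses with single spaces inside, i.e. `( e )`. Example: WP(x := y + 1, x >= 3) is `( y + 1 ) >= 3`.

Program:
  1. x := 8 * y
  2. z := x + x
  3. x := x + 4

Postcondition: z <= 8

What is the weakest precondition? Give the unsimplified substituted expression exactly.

Answer: ( ( 8 * y ) + ( 8 * y ) ) <= 8

Derivation:
post: z <= 8
stmt 3: x := x + 4  -- replace 0 occurrence(s) of x with (x + 4)
  => z <= 8
stmt 2: z := x + x  -- replace 1 occurrence(s) of z with (x + x)
  => ( x + x ) <= 8
stmt 1: x := 8 * y  -- replace 2 occurrence(s) of x with (8 * y)
  => ( ( 8 * y ) + ( 8 * y ) ) <= 8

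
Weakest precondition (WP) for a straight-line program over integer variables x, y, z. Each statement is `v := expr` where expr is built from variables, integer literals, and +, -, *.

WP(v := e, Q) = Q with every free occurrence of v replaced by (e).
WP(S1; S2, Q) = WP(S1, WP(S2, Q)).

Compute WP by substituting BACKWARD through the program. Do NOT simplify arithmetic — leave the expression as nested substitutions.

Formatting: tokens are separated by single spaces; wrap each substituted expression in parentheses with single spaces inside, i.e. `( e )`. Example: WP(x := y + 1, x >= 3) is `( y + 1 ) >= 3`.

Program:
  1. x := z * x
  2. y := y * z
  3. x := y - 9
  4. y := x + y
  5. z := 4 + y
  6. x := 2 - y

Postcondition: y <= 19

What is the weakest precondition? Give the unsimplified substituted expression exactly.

post: y <= 19
stmt 6: x := 2 - y  -- replace 0 occurrence(s) of x with (2 - y)
  => y <= 19
stmt 5: z := 4 + y  -- replace 0 occurrence(s) of z with (4 + y)
  => y <= 19
stmt 4: y := x + y  -- replace 1 occurrence(s) of y with (x + y)
  => ( x + y ) <= 19
stmt 3: x := y - 9  -- replace 1 occurrence(s) of x with (y - 9)
  => ( ( y - 9 ) + y ) <= 19
stmt 2: y := y * z  -- replace 2 occurrence(s) of y with (y * z)
  => ( ( ( y * z ) - 9 ) + ( y * z ) ) <= 19
stmt 1: x := z * x  -- replace 0 occurrence(s) of x with (z * x)
  => ( ( ( y * z ) - 9 ) + ( y * z ) ) <= 19

Answer: ( ( ( y * z ) - 9 ) + ( y * z ) ) <= 19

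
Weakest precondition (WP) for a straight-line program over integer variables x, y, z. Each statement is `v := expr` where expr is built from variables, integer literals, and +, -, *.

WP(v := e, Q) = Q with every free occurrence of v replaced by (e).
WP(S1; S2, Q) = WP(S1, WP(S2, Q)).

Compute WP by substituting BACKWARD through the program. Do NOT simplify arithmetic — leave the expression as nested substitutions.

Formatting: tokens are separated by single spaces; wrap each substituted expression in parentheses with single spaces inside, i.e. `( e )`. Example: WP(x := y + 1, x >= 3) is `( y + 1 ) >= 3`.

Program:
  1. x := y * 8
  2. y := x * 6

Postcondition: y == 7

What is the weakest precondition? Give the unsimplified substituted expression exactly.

post: y == 7
stmt 2: y := x * 6  -- replace 1 occurrence(s) of y with (x * 6)
  => ( x * 6 ) == 7
stmt 1: x := y * 8  -- replace 1 occurrence(s) of x with (y * 8)
  => ( ( y * 8 ) * 6 ) == 7

Answer: ( ( y * 8 ) * 6 ) == 7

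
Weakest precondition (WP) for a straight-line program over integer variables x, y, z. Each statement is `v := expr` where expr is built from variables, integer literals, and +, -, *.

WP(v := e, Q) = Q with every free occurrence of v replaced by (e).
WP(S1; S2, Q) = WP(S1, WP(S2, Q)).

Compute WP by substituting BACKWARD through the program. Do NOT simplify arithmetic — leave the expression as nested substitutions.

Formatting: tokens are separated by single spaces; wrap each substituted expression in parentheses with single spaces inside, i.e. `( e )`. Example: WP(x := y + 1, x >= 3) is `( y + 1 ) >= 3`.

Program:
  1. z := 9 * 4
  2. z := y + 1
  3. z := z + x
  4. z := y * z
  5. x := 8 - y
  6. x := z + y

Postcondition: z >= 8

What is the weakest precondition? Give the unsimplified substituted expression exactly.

post: z >= 8
stmt 6: x := z + y  -- replace 0 occurrence(s) of x with (z + y)
  => z >= 8
stmt 5: x := 8 - y  -- replace 0 occurrence(s) of x with (8 - y)
  => z >= 8
stmt 4: z := y * z  -- replace 1 occurrence(s) of z with (y * z)
  => ( y * z ) >= 8
stmt 3: z := z + x  -- replace 1 occurrence(s) of z with (z + x)
  => ( y * ( z + x ) ) >= 8
stmt 2: z := y + 1  -- replace 1 occurrence(s) of z with (y + 1)
  => ( y * ( ( y + 1 ) + x ) ) >= 8
stmt 1: z := 9 * 4  -- replace 0 occurrence(s) of z with (9 * 4)
  => ( y * ( ( y + 1 ) + x ) ) >= 8

Answer: ( y * ( ( y + 1 ) + x ) ) >= 8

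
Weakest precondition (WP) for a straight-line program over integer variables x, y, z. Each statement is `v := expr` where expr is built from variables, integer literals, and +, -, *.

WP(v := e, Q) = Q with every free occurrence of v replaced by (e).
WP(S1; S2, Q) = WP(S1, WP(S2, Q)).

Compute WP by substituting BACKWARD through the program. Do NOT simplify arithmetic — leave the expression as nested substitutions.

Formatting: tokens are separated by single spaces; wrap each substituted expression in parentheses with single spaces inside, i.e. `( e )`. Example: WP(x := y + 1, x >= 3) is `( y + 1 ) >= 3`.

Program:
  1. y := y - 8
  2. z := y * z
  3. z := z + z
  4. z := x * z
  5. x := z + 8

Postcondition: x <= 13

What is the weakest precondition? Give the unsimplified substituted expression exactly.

post: x <= 13
stmt 5: x := z + 8  -- replace 1 occurrence(s) of x with (z + 8)
  => ( z + 8 ) <= 13
stmt 4: z := x * z  -- replace 1 occurrence(s) of z with (x * z)
  => ( ( x * z ) + 8 ) <= 13
stmt 3: z := z + z  -- replace 1 occurrence(s) of z with (z + z)
  => ( ( x * ( z + z ) ) + 8 ) <= 13
stmt 2: z := y * z  -- replace 2 occurrence(s) of z with (y * z)
  => ( ( x * ( ( y * z ) + ( y * z ) ) ) + 8 ) <= 13
stmt 1: y := y - 8  -- replace 2 occurrence(s) of y with (y - 8)
  => ( ( x * ( ( ( y - 8 ) * z ) + ( ( y - 8 ) * z ) ) ) + 8 ) <= 13

Answer: ( ( x * ( ( ( y - 8 ) * z ) + ( ( y - 8 ) * z ) ) ) + 8 ) <= 13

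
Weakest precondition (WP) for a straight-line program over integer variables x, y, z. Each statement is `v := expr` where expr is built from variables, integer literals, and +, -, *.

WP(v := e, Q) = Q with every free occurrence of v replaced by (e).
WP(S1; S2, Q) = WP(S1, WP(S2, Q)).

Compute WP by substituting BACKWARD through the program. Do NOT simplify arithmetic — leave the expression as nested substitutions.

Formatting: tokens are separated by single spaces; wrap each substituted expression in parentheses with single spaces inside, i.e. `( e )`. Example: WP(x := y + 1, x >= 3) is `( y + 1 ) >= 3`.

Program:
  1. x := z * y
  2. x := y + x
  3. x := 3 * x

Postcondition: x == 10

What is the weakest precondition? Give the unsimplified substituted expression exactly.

Answer: ( 3 * ( y + ( z * y ) ) ) == 10

Derivation:
post: x == 10
stmt 3: x := 3 * x  -- replace 1 occurrence(s) of x with (3 * x)
  => ( 3 * x ) == 10
stmt 2: x := y + x  -- replace 1 occurrence(s) of x with (y + x)
  => ( 3 * ( y + x ) ) == 10
stmt 1: x := z * y  -- replace 1 occurrence(s) of x with (z * y)
  => ( 3 * ( y + ( z * y ) ) ) == 10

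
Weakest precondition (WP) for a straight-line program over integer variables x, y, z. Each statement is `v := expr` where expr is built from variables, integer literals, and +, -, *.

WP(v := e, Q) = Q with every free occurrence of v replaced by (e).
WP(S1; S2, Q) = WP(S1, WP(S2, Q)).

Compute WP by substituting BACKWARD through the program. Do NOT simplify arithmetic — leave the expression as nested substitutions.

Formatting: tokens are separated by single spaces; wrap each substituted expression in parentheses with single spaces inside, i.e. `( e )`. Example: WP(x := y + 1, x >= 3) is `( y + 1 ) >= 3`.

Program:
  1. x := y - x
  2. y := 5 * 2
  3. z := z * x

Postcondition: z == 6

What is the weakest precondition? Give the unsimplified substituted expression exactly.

Answer: ( z * ( y - x ) ) == 6

Derivation:
post: z == 6
stmt 3: z := z * x  -- replace 1 occurrence(s) of z with (z * x)
  => ( z * x ) == 6
stmt 2: y := 5 * 2  -- replace 0 occurrence(s) of y with (5 * 2)
  => ( z * x ) == 6
stmt 1: x := y - x  -- replace 1 occurrence(s) of x with (y - x)
  => ( z * ( y - x ) ) == 6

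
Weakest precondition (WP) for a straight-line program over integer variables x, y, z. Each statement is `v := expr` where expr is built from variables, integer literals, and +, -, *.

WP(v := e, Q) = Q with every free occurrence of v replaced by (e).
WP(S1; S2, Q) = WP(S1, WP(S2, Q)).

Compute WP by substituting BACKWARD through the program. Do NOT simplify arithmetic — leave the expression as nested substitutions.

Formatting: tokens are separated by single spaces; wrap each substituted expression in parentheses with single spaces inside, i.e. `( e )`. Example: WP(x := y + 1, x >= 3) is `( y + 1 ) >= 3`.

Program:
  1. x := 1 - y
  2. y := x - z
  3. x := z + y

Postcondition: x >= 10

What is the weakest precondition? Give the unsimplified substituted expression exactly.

post: x >= 10
stmt 3: x := z + y  -- replace 1 occurrence(s) of x with (z + y)
  => ( z + y ) >= 10
stmt 2: y := x - z  -- replace 1 occurrence(s) of y with (x - z)
  => ( z + ( x - z ) ) >= 10
stmt 1: x := 1 - y  -- replace 1 occurrence(s) of x with (1 - y)
  => ( z + ( ( 1 - y ) - z ) ) >= 10

Answer: ( z + ( ( 1 - y ) - z ) ) >= 10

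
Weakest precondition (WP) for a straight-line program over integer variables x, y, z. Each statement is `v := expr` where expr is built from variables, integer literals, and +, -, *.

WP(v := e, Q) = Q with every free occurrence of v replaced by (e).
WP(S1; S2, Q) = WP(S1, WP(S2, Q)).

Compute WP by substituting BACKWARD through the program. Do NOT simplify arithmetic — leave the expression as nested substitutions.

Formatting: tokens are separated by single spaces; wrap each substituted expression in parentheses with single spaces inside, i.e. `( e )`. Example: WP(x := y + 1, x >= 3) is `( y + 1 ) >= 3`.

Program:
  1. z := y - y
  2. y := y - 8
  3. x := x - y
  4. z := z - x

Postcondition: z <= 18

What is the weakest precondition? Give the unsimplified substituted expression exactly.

Answer: ( ( y - y ) - ( x - ( y - 8 ) ) ) <= 18

Derivation:
post: z <= 18
stmt 4: z := z - x  -- replace 1 occurrence(s) of z with (z - x)
  => ( z - x ) <= 18
stmt 3: x := x - y  -- replace 1 occurrence(s) of x with (x - y)
  => ( z - ( x - y ) ) <= 18
stmt 2: y := y - 8  -- replace 1 occurrence(s) of y with (y - 8)
  => ( z - ( x - ( y - 8 ) ) ) <= 18
stmt 1: z := y - y  -- replace 1 occurrence(s) of z with (y - y)
  => ( ( y - y ) - ( x - ( y - 8 ) ) ) <= 18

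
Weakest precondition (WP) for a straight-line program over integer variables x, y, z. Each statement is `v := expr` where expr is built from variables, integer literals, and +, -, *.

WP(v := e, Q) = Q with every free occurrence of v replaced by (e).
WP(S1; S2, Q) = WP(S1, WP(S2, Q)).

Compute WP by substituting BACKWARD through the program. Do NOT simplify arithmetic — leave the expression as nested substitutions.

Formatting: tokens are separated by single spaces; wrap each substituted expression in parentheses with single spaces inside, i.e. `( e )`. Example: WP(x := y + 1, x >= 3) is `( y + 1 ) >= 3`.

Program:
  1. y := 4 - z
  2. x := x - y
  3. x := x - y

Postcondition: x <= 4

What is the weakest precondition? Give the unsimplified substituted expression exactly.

Answer: ( ( x - ( 4 - z ) ) - ( 4 - z ) ) <= 4

Derivation:
post: x <= 4
stmt 3: x := x - y  -- replace 1 occurrence(s) of x with (x - y)
  => ( x - y ) <= 4
stmt 2: x := x - y  -- replace 1 occurrence(s) of x with (x - y)
  => ( ( x - y ) - y ) <= 4
stmt 1: y := 4 - z  -- replace 2 occurrence(s) of y with (4 - z)
  => ( ( x - ( 4 - z ) ) - ( 4 - z ) ) <= 4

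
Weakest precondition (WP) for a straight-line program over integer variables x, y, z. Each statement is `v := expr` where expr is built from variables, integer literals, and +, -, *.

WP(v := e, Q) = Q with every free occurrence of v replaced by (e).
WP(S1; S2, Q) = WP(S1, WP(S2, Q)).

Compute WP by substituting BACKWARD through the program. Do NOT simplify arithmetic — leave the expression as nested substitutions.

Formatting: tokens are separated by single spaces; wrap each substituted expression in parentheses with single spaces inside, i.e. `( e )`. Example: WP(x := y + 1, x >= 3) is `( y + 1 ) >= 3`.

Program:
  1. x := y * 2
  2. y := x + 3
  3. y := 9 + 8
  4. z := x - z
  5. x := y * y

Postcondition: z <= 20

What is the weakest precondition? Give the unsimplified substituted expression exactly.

Answer: ( ( y * 2 ) - z ) <= 20

Derivation:
post: z <= 20
stmt 5: x := y * y  -- replace 0 occurrence(s) of x with (y * y)
  => z <= 20
stmt 4: z := x - z  -- replace 1 occurrence(s) of z with (x - z)
  => ( x - z ) <= 20
stmt 3: y := 9 + 8  -- replace 0 occurrence(s) of y with (9 + 8)
  => ( x - z ) <= 20
stmt 2: y := x + 3  -- replace 0 occurrence(s) of y with (x + 3)
  => ( x - z ) <= 20
stmt 1: x := y * 2  -- replace 1 occurrence(s) of x with (y * 2)
  => ( ( y * 2 ) - z ) <= 20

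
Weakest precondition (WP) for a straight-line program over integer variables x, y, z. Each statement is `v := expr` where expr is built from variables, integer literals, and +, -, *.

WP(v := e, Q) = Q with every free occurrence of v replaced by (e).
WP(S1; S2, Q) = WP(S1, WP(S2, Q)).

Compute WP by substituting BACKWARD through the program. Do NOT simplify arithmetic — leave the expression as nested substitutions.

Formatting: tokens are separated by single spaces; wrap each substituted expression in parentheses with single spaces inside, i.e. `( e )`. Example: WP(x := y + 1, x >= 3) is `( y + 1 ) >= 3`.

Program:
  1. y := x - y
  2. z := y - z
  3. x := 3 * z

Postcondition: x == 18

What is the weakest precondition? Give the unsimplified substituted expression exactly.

post: x == 18
stmt 3: x := 3 * z  -- replace 1 occurrence(s) of x with (3 * z)
  => ( 3 * z ) == 18
stmt 2: z := y - z  -- replace 1 occurrence(s) of z with (y - z)
  => ( 3 * ( y - z ) ) == 18
stmt 1: y := x - y  -- replace 1 occurrence(s) of y with (x - y)
  => ( 3 * ( ( x - y ) - z ) ) == 18

Answer: ( 3 * ( ( x - y ) - z ) ) == 18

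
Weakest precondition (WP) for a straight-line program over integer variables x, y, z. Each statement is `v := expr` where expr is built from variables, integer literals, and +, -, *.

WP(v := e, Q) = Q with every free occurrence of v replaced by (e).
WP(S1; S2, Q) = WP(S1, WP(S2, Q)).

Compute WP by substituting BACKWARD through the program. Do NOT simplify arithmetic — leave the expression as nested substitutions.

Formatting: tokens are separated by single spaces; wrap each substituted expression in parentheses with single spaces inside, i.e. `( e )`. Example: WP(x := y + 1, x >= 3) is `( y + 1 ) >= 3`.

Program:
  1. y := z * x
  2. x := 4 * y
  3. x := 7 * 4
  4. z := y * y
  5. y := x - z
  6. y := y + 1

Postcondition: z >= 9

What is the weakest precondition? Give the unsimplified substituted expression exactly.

post: z >= 9
stmt 6: y := y + 1  -- replace 0 occurrence(s) of y with (y + 1)
  => z >= 9
stmt 5: y := x - z  -- replace 0 occurrence(s) of y with (x - z)
  => z >= 9
stmt 4: z := y * y  -- replace 1 occurrence(s) of z with (y * y)
  => ( y * y ) >= 9
stmt 3: x := 7 * 4  -- replace 0 occurrence(s) of x with (7 * 4)
  => ( y * y ) >= 9
stmt 2: x := 4 * y  -- replace 0 occurrence(s) of x with (4 * y)
  => ( y * y ) >= 9
stmt 1: y := z * x  -- replace 2 occurrence(s) of y with (z * x)
  => ( ( z * x ) * ( z * x ) ) >= 9

Answer: ( ( z * x ) * ( z * x ) ) >= 9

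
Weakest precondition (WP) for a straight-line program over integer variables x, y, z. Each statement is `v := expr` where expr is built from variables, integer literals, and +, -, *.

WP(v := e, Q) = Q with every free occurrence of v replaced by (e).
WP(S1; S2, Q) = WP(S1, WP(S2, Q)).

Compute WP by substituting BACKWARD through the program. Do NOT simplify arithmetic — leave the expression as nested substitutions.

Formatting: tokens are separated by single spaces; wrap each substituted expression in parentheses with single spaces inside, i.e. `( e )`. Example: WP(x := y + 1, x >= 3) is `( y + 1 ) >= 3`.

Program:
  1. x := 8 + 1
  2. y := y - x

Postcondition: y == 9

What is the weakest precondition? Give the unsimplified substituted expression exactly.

post: y == 9
stmt 2: y := y - x  -- replace 1 occurrence(s) of y with (y - x)
  => ( y - x ) == 9
stmt 1: x := 8 + 1  -- replace 1 occurrence(s) of x with (8 + 1)
  => ( y - ( 8 + 1 ) ) == 9

Answer: ( y - ( 8 + 1 ) ) == 9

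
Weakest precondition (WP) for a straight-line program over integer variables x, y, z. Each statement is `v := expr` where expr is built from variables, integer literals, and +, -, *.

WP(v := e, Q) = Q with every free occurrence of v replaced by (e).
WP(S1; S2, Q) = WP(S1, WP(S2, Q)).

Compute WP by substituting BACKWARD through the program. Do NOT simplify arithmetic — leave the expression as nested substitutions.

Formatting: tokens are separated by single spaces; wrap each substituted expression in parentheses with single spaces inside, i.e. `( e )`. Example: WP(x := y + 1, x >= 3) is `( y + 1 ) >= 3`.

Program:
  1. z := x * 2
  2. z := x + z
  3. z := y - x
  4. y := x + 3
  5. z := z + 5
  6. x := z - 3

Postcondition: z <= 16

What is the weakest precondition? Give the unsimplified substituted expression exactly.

post: z <= 16
stmt 6: x := z - 3  -- replace 0 occurrence(s) of x with (z - 3)
  => z <= 16
stmt 5: z := z + 5  -- replace 1 occurrence(s) of z with (z + 5)
  => ( z + 5 ) <= 16
stmt 4: y := x + 3  -- replace 0 occurrence(s) of y with (x + 3)
  => ( z + 5 ) <= 16
stmt 3: z := y - x  -- replace 1 occurrence(s) of z with (y - x)
  => ( ( y - x ) + 5 ) <= 16
stmt 2: z := x + z  -- replace 0 occurrence(s) of z with (x + z)
  => ( ( y - x ) + 5 ) <= 16
stmt 1: z := x * 2  -- replace 0 occurrence(s) of z with (x * 2)
  => ( ( y - x ) + 5 ) <= 16

Answer: ( ( y - x ) + 5 ) <= 16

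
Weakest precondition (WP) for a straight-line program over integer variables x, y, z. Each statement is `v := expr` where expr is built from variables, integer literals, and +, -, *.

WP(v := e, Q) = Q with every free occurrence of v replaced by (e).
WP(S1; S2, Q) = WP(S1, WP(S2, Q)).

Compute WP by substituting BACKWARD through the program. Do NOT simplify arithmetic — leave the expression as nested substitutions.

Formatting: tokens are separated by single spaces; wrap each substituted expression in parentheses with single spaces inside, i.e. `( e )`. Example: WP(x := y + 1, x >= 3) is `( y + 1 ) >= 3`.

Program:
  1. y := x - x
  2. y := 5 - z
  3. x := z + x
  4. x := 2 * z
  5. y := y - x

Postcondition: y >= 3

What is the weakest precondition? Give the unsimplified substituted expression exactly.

post: y >= 3
stmt 5: y := y - x  -- replace 1 occurrence(s) of y with (y - x)
  => ( y - x ) >= 3
stmt 4: x := 2 * z  -- replace 1 occurrence(s) of x with (2 * z)
  => ( y - ( 2 * z ) ) >= 3
stmt 3: x := z + x  -- replace 0 occurrence(s) of x with (z + x)
  => ( y - ( 2 * z ) ) >= 3
stmt 2: y := 5 - z  -- replace 1 occurrence(s) of y with (5 - z)
  => ( ( 5 - z ) - ( 2 * z ) ) >= 3
stmt 1: y := x - x  -- replace 0 occurrence(s) of y with (x - x)
  => ( ( 5 - z ) - ( 2 * z ) ) >= 3

Answer: ( ( 5 - z ) - ( 2 * z ) ) >= 3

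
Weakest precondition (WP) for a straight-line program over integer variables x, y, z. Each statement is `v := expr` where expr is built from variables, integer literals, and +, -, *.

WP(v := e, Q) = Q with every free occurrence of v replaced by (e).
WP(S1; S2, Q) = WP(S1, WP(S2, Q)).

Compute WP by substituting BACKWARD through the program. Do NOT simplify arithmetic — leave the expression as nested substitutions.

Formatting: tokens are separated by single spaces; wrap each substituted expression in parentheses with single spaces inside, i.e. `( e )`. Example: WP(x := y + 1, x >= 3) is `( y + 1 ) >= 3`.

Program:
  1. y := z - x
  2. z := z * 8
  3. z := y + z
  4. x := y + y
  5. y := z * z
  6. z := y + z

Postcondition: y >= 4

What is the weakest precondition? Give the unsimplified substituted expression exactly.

Answer: ( ( ( z - x ) + ( z * 8 ) ) * ( ( z - x ) + ( z * 8 ) ) ) >= 4

Derivation:
post: y >= 4
stmt 6: z := y + z  -- replace 0 occurrence(s) of z with (y + z)
  => y >= 4
stmt 5: y := z * z  -- replace 1 occurrence(s) of y with (z * z)
  => ( z * z ) >= 4
stmt 4: x := y + y  -- replace 0 occurrence(s) of x with (y + y)
  => ( z * z ) >= 4
stmt 3: z := y + z  -- replace 2 occurrence(s) of z with (y + z)
  => ( ( y + z ) * ( y + z ) ) >= 4
stmt 2: z := z * 8  -- replace 2 occurrence(s) of z with (z * 8)
  => ( ( y + ( z * 8 ) ) * ( y + ( z * 8 ) ) ) >= 4
stmt 1: y := z - x  -- replace 2 occurrence(s) of y with (z - x)
  => ( ( ( z - x ) + ( z * 8 ) ) * ( ( z - x ) + ( z * 8 ) ) ) >= 4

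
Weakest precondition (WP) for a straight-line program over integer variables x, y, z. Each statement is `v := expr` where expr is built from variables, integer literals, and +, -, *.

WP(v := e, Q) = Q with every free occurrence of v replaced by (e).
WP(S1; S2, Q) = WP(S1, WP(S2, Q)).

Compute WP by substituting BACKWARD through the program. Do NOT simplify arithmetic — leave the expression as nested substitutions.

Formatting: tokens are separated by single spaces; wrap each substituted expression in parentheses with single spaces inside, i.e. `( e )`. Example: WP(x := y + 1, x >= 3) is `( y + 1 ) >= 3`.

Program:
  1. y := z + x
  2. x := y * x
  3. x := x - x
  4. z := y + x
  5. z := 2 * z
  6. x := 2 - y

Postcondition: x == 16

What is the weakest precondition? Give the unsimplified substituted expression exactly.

Answer: ( 2 - ( z + x ) ) == 16

Derivation:
post: x == 16
stmt 6: x := 2 - y  -- replace 1 occurrence(s) of x with (2 - y)
  => ( 2 - y ) == 16
stmt 5: z := 2 * z  -- replace 0 occurrence(s) of z with (2 * z)
  => ( 2 - y ) == 16
stmt 4: z := y + x  -- replace 0 occurrence(s) of z with (y + x)
  => ( 2 - y ) == 16
stmt 3: x := x - x  -- replace 0 occurrence(s) of x with (x - x)
  => ( 2 - y ) == 16
stmt 2: x := y * x  -- replace 0 occurrence(s) of x with (y * x)
  => ( 2 - y ) == 16
stmt 1: y := z + x  -- replace 1 occurrence(s) of y with (z + x)
  => ( 2 - ( z + x ) ) == 16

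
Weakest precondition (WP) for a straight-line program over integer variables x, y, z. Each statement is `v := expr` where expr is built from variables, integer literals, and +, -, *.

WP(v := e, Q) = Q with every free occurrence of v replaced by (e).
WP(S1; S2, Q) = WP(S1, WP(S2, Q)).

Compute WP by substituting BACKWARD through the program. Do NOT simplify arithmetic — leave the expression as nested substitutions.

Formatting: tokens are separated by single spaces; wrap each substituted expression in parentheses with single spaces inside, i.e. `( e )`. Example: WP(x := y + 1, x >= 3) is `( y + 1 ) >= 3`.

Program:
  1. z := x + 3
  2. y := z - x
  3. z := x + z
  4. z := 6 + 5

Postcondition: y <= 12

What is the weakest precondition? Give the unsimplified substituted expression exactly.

post: y <= 12
stmt 4: z := 6 + 5  -- replace 0 occurrence(s) of z with (6 + 5)
  => y <= 12
stmt 3: z := x + z  -- replace 0 occurrence(s) of z with (x + z)
  => y <= 12
stmt 2: y := z - x  -- replace 1 occurrence(s) of y with (z - x)
  => ( z - x ) <= 12
stmt 1: z := x + 3  -- replace 1 occurrence(s) of z with (x + 3)
  => ( ( x + 3 ) - x ) <= 12

Answer: ( ( x + 3 ) - x ) <= 12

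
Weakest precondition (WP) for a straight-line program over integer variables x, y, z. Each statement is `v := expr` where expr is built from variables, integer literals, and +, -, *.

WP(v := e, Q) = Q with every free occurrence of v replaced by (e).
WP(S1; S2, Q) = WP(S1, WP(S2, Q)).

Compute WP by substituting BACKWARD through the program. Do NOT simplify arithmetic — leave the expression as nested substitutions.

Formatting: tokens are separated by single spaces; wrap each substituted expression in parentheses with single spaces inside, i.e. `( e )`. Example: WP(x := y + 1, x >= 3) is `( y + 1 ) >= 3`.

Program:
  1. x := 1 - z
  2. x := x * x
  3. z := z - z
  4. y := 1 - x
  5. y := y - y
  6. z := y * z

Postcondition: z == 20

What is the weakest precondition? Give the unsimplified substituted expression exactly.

post: z == 20
stmt 6: z := y * z  -- replace 1 occurrence(s) of z with (y * z)
  => ( y * z ) == 20
stmt 5: y := y - y  -- replace 1 occurrence(s) of y with (y - y)
  => ( ( y - y ) * z ) == 20
stmt 4: y := 1 - x  -- replace 2 occurrence(s) of y with (1 - x)
  => ( ( ( 1 - x ) - ( 1 - x ) ) * z ) == 20
stmt 3: z := z - z  -- replace 1 occurrence(s) of z with (z - z)
  => ( ( ( 1 - x ) - ( 1 - x ) ) * ( z - z ) ) == 20
stmt 2: x := x * x  -- replace 2 occurrence(s) of x with (x * x)
  => ( ( ( 1 - ( x * x ) ) - ( 1 - ( x * x ) ) ) * ( z - z ) ) == 20
stmt 1: x := 1 - z  -- replace 4 occurrence(s) of x with (1 - z)
  => ( ( ( 1 - ( ( 1 - z ) * ( 1 - z ) ) ) - ( 1 - ( ( 1 - z ) * ( 1 - z ) ) ) ) * ( z - z ) ) == 20

Answer: ( ( ( 1 - ( ( 1 - z ) * ( 1 - z ) ) ) - ( 1 - ( ( 1 - z ) * ( 1 - z ) ) ) ) * ( z - z ) ) == 20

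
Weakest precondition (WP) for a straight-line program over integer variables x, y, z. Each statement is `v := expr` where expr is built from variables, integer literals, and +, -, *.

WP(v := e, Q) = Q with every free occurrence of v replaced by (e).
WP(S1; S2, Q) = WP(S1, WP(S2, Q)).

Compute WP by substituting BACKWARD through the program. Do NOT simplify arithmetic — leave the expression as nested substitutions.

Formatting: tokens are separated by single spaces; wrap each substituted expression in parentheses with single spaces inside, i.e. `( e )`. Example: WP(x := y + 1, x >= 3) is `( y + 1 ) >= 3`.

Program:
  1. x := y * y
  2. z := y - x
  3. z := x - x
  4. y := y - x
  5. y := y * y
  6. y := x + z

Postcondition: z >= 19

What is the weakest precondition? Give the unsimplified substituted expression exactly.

post: z >= 19
stmt 6: y := x + z  -- replace 0 occurrence(s) of y with (x + z)
  => z >= 19
stmt 5: y := y * y  -- replace 0 occurrence(s) of y with (y * y)
  => z >= 19
stmt 4: y := y - x  -- replace 0 occurrence(s) of y with (y - x)
  => z >= 19
stmt 3: z := x - x  -- replace 1 occurrence(s) of z with (x - x)
  => ( x - x ) >= 19
stmt 2: z := y - x  -- replace 0 occurrence(s) of z with (y - x)
  => ( x - x ) >= 19
stmt 1: x := y * y  -- replace 2 occurrence(s) of x with (y * y)
  => ( ( y * y ) - ( y * y ) ) >= 19

Answer: ( ( y * y ) - ( y * y ) ) >= 19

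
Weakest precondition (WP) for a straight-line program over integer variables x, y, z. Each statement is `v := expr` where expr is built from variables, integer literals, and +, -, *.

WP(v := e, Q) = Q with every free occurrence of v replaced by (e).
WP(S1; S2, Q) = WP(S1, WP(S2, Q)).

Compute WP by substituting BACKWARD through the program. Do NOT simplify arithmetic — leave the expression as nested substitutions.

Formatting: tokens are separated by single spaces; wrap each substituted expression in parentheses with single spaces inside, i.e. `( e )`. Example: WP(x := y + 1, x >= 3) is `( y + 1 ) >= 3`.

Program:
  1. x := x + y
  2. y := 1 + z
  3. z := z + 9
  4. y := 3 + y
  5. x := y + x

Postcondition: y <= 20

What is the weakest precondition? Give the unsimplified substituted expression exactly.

Answer: ( 3 + ( 1 + z ) ) <= 20

Derivation:
post: y <= 20
stmt 5: x := y + x  -- replace 0 occurrence(s) of x with (y + x)
  => y <= 20
stmt 4: y := 3 + y  -- replace 1 occurrence(s) of y with (3 + y)
  => ( 3 + y ) <= 20
stmt 3: z := z + 9  -- replace 0 occurrence(s) of z with (z + 9)
  => ( 3 + y ) <= 20
stmt 2: y := 1 + z  -- replace 1 occurrence(s) of y with (1 + z)
  => ( 3 + ( 1 + z ) ) <= 20
stmt 1: x := x + y  -- replace 0 occurrence(s) of x with (x + y)
  => ( 3 + ( 1 + z ) ) <= 20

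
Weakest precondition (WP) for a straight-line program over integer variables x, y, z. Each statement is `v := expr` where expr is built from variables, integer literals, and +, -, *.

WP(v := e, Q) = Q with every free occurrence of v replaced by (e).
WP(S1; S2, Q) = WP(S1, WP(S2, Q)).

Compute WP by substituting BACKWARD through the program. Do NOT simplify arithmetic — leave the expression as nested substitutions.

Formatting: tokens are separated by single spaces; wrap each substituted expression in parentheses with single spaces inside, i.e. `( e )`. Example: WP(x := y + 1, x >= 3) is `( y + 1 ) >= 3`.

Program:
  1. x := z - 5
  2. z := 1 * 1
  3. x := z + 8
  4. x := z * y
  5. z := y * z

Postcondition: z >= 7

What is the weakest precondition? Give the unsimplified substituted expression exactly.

post: z >= 7
stmt 5: z := y * z  -- replace 1 occurrence(s) of z with (y * z)
  => ( y * z ) >= 7
stmt 4: x := z * y  -- replace 0 occurrence(s) of x with (z * y)
  => ( y * z ) >= 7
stmt 3: x := z + 8  -- replace 0 occurrence(s) of x with (z + 8)
  => ( y * z ) >= 7
stmt 2: z := 1 * 1  -- replace 1 occurrence(s) of z with (1 * 1)
  => ( y * ( 1 * 1 ) ) >= 7
stmt 1: x := z - 5  -- replace 0 occurrence(s) of x with (z - 5)
  => ( y * ( 1 * 1 ) ) >= 7

Answer: ( y * ( 1 * 1 ) ) >= 7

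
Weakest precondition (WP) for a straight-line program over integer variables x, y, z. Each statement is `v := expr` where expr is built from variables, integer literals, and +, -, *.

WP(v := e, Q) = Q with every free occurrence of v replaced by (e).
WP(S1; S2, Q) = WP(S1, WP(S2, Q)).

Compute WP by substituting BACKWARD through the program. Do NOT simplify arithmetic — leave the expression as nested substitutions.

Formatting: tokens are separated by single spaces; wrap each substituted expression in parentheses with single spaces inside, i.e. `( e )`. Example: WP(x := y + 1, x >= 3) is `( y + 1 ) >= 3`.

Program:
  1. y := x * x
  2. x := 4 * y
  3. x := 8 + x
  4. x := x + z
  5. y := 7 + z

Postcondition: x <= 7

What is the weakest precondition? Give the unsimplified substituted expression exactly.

Answer: ( ( 8 + ( 4 * ( x * x ) ) ) + z ) <= 7

Derivation:
post: x <= 7
stmt 5: y := 7 + z  -- replace 0 occurrence(s) of y with (7 + z)
  => x <= 7
stmt 4: x := x + z  -- replace 1 occurrence(s) of x with (x + z)
  => ( x + z ) <= 7
stmt 3: x := 8 + x  -- replace 1 occurrence(s) of x with (8 + x)
  => ( ( 8 + x ) + z ) <= 7
stmt 2: x := 4 * y  -- replace 1 occurrence(s) of x with (4 * y)
  => ( ( 8 + ( 4 * y ) ) + z ) <= 7
stmt 1: y := x * x  -- replace 1 occurrence(s) of y with (x * x)
  => ( ( 8 + ( 4 * ( x * x ) ) ) + z ) <= 7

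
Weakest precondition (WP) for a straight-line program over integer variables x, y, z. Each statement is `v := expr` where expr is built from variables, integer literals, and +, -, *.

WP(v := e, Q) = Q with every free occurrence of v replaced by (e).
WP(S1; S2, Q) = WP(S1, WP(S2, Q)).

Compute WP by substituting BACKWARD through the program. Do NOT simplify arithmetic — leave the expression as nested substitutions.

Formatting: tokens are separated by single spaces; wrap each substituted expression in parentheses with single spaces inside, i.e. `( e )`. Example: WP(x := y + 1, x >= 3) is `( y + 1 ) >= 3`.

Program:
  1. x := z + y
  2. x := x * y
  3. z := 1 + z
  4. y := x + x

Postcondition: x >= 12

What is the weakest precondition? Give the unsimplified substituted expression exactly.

Answer: ( ( z + y ) * y ) >= 12

Derivation:
post: x >= 12
stmt 4: y := x + x  -- replace 0 occurrence(s) of y with (x + x)
  => x >= 12
stmt 3: z := 1 + z  -- replace 0 occurrence(s) of z with (1 + z)
  => x >= 12
stmt 2: x := x * y  -- replace 1 occurrence(s) of x with (x * y)
  => ( x * y ) >= 12
stmt 1: x := z + y  -- replace 1 occurrence(s) of x with (z + y)
  => ( ( z + y ) * y ) >= 12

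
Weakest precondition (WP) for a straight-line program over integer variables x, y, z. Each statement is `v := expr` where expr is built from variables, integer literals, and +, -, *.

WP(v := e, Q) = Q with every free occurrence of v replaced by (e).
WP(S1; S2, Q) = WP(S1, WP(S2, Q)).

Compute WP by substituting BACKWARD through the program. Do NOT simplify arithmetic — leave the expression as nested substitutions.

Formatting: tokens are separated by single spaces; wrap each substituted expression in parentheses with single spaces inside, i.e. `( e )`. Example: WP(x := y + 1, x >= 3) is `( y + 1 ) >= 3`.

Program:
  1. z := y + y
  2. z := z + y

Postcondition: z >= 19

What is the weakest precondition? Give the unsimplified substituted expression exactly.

Answer: ( ( y + y ) + y ) >= 19

Derivation:
post: z >= 19
stmt 2: z := z + y  -- replace 1 occurrence(s) of z with (z + y)
  => ( z + y ) >= 19
stmt 1: z := y + y  -- replace 1 occurrence(s) of z with (y + y)
  => ( ( y + y ) + y ) >= 19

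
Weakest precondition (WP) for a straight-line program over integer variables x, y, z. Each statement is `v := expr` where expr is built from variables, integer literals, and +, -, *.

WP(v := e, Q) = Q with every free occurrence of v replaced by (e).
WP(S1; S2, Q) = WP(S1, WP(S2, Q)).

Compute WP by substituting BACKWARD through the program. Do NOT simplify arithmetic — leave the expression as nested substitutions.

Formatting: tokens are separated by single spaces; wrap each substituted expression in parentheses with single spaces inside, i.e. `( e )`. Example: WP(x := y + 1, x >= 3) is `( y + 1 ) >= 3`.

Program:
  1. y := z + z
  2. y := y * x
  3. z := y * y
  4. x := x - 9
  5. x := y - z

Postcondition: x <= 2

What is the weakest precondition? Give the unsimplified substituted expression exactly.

Answer: ( ( ( z + z ) * x ) - ( ( ( z + z ) * x ) * ( ( z + z ) * x ) ) ) <= 2

Derivation:
post: x <= 2
stmt 5: x := y - z  -- replace 1 occurrence(s) of x with (y - z)
  => ( y - z ) <= 2
stmt 4: x := x - 9  -- replace 0 occurrence(s) of x with (x - 9)
  => ( y - z ) <= 2
stmt 3: z := y * y  -- replace 1 occurrence(s) of z with (y * y)
  => ( y - ( y * y ) ) <= 2
stmt 2: y := y * x  -- replace 3 occurrence(s) of y with (y * x)
  => ( ( y * x ) - ( ( y * x ) * ( y * x ) ) ) <= 2
stmt 1: y := z + z  -- replace 3 occurrence(s) of y with (z + z)
  => ( ( ( z + z ) * x ) - ( ( ( z + z ) * x ) * ( ( z + z ) * x ) ) ) <= 2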